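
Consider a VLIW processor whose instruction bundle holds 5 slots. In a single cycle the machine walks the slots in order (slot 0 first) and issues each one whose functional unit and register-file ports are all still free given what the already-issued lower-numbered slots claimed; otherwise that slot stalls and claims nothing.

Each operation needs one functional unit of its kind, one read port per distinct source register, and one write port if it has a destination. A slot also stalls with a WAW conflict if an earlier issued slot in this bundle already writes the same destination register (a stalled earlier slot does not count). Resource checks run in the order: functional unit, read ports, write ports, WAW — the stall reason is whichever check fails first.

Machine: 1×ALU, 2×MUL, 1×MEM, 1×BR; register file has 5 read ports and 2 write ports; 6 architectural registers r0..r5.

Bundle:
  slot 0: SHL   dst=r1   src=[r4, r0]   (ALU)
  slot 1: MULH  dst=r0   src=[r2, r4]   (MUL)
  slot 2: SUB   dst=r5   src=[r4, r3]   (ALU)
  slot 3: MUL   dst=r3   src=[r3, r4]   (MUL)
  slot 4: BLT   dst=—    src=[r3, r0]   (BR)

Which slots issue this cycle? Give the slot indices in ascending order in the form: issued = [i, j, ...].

[0] ALU needs rd=2 wr=1: ok; after: ALU=0 MUL=2 MEM=1 BR=1, R=3, W=1
[1] MUL needs rd=2 wr=1: ok; after: ALU=0 MUL=1 MEM=1 BR=1, R=1, W=0
[2] ALU needs rd=2 wr=1: FU; after: ALU=0 MUL=1 MEM=1 BR=1, R=1, W=0
[3] MUL needs rd=2 wr=1: RD_PORT; after: ALU=0 MUL=1 MEM=1 BR=1, R=1, W=0
[4] BR needs rd=2 wr=0: RD_PORT; after: ALU=0 MUL=1 MEM=1 BR=1, R=1, W=0

issued = [0, 1]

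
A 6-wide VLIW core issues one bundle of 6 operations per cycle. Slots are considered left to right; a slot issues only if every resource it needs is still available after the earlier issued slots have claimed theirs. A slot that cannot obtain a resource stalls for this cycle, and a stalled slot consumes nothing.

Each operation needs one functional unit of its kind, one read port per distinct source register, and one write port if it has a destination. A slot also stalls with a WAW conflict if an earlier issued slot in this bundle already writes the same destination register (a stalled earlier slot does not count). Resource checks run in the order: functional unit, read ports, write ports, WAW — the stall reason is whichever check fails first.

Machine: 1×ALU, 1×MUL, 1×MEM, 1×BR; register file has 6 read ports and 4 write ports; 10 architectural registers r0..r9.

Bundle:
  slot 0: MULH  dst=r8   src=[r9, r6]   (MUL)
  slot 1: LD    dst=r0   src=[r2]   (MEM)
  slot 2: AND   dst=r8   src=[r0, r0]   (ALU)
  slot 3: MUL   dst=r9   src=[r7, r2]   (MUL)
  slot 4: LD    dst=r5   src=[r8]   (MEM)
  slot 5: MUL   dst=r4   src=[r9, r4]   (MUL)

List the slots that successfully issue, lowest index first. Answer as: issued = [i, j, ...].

#0 MUL src=r9,r6 dispatched  <A:1 Mu:0 Ld:1 B:1 rd:4 wr:3>
#1 MEM src=r2 dispatched  <A:1 Mu:0 Ld:0 B:1 rd:3 wr:2>
#2 ALU src=r0,r0 held:WAW  <A:1 Mu:0 Ld:0 B:1 rd:3 wr:2>
#3 MUL src=r7,r2 held:FU  <A:1 Mu:0 Ld:0 B:1 rd:3 wr:2>
#4 MEM src=r8 held:FU  <A:1 Mu:0 Ld:0 B:1 rd:3 wr:2>
#5 MUL src=r9,r4 held:FU  <A:1 Mu:0 Ld:0 B:1 rd:3 wr:2>

issued = [0, 1]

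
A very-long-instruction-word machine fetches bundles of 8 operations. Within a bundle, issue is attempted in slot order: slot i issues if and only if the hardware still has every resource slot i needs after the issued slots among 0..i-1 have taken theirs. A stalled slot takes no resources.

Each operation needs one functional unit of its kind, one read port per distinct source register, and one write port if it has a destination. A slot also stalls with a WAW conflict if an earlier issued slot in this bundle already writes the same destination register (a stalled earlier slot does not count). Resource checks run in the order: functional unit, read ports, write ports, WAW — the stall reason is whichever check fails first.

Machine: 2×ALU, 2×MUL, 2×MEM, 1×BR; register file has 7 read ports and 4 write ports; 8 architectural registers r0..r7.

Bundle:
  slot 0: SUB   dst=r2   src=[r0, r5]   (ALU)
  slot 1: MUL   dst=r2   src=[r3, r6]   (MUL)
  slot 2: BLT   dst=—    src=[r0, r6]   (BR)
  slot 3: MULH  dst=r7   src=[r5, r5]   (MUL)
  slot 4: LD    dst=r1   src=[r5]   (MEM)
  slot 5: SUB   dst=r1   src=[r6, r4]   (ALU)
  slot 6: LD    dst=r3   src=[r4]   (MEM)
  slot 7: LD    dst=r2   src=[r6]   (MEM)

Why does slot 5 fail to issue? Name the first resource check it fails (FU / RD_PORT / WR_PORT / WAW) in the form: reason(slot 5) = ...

[0] ALU needs rd=2 wr=1: ok; after: ALU=1 MUL=2 MEM=2 BR=1, R=5, W=3
[1] MUL needs rd=2 wr=1: WAW; after: ALU=1 MUL=2 MEM=2 BR=1, R=5, W=3
[2] BR needs rd=2 wr=0: ok; after: ALU=1 MUL=2 MEM=2 BR=0, R=3, W=3
[3] MUL needs rd=1 wr=1: ok; after: ALU=1 MUL=1 MEM=2 BR=0, R=2, W=2
[4] MEM needs rd=1 wr=1: ok; after: ALU=1 MUL=1 MEM=1 BR=0, R=1, W=1
[5] ALU needs rd=2 wr=1: RD_PORT; after: ALU=1 MUL=1 MEM=1 BR=0, R=1, W=1
[6] MEM needs rd=1 wr=1: ok; after: ALU=1 MUL=1 MEM=0 BR=0, R=0, W=0
[7] MEM needs rd=1 wr=1: FU; after: ALU=1 MUL=1 MEM=0 BR=0, R=0, W=0

reason(slot 5) = RD_PORT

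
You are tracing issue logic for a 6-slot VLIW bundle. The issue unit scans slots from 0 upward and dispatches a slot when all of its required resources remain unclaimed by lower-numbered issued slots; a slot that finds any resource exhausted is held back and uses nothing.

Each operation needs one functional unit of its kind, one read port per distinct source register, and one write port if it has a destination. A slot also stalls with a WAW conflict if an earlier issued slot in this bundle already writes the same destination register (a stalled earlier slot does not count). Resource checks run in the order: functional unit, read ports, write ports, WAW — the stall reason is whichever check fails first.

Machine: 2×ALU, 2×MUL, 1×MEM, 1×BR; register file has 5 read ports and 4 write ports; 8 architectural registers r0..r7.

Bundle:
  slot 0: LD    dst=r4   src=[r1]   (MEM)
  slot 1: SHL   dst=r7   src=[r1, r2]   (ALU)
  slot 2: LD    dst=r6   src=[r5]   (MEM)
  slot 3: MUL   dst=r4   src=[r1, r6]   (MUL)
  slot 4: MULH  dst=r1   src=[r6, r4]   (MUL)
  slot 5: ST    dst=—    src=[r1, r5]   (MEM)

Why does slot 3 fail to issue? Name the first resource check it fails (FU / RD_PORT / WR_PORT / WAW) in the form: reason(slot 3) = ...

reason(slot 3) = WAW

[0] MEM needs rd=1 wr=1: ok; after: ALU=2 MUL=2 MEM=0 BR=1, R=4, W=3
[1] ALU needs rd=2 wr=1: ok; after: ALU=1 MUL=2 MEM=0 BR=1, R=2, W=2
[2] MEM needs rd=1 wr=1: FU; after: ALU=1 MUL=2 MEM=0 BR=1, R=2, W=2
[3] MUL needs rd=2 wr=1: WAW; after: ALU=1 MUL=2 MEM=0 BR=1, R=2, W=2
[4] MUL needs rd=2 wr=1: ok; after: ALU=1 MUL=1 MEM=0 BR=1, R=0, W=1
[5] MEM needs rd=2 wr=0: FU; after: ALU=1 MUL=1 MEM=0 BR=1, R=0, W=1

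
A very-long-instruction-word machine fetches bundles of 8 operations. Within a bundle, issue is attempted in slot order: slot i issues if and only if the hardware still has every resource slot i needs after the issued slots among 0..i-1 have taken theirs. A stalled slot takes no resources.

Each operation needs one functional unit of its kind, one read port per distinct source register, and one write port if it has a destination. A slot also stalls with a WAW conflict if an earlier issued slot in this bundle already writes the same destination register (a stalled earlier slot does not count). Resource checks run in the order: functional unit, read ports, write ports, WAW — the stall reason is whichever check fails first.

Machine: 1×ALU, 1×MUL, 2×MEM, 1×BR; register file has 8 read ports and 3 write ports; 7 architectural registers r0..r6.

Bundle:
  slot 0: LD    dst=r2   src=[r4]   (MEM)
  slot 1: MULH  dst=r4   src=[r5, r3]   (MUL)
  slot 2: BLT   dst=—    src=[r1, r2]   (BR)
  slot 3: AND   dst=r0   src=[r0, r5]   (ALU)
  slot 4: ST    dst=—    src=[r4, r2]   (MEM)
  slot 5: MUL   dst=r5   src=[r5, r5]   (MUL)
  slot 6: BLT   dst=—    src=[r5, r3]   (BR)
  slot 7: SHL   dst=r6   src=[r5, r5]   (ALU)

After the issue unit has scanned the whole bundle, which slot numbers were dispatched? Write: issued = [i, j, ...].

slot 0 (MEM): ISSUE — free A1,Mu1,Ld1,B1 rp7 wp2
slot 1 (MUL): ISSUE — free A1,Mu0,Ld1,B1 rp5 wp1
slot 2 (BR): ISSUE — free A1,Mu0,Ld1,B0 rp3 wp1
slot 3 (ALU): ISSUE — free A0,Mu0,Ld1,B0 rp1 wp0
slot 4 (MEM): stall RD_PORT — free A0,Mu0,Ld1,B0 rp1 wp0
slot 5 (MUL): stall FU — free A0,Mu0,Ld1,B0 rp1 wp0
slot 6 (BR): stall FU — free A0,Mu0,Ld1,B0 rp1 wp0
slot 7 (ALU): stall FU — free A0,Mu0,Ld1,B0 rp1 wp0

issued = [0, 1, 2, 3]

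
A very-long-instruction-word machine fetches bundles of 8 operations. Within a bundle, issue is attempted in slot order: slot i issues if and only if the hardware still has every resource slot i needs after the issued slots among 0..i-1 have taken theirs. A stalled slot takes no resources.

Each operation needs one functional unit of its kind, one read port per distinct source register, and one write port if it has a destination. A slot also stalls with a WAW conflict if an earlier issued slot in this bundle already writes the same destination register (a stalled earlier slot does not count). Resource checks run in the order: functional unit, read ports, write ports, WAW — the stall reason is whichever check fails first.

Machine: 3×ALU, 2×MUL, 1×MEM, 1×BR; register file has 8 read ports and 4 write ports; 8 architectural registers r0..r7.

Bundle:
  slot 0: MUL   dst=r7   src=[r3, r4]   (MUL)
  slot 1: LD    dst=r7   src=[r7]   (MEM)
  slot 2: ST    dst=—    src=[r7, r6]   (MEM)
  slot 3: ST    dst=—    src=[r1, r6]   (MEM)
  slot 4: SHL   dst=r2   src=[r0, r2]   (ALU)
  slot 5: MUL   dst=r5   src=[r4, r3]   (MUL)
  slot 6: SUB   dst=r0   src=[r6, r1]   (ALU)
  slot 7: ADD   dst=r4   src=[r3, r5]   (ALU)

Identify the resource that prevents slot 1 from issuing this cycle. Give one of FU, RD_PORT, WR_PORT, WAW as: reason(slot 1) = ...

reason(slot 1) = WAW

#0 MUL src=r3,r4 dispatched  <A:3 Mu:1 Ld:1 B:1 rd:6 wr:3>
#1 MEM src=r7 held:WAW  <A:3 Mu:1 Ld:1 B:1 rd:6 wr:3>
#2 MEM src=r7,r6 dispatched  <A:3 Mu:1 Ld:0 B:1 rd:4 wr:3>
#3 MEM src=r1,r6 held:FU  <A:3 Mu:1 Ld:0 B:1 rd:4 wr:3>
#4 ALU src=r0,r2 dispatched  <A:2 Mu:1 Ld:0 B:1 rd:2 wr:2>
#5 MUL src=r4,r3 dispatched  <A:2 Mu:0 Ld:0 B:1 rd:0 wr:1>
#6 ALU src=r6,r1 held:RD_PORT  <A:2 Mu:0 Ld:0 B:1 rd:0 wr:1>
#7 ALU src=r3,r5 held:RD_PORT  <A:2 Mu:0 Ld:0 B:1 rd:0 wr:1>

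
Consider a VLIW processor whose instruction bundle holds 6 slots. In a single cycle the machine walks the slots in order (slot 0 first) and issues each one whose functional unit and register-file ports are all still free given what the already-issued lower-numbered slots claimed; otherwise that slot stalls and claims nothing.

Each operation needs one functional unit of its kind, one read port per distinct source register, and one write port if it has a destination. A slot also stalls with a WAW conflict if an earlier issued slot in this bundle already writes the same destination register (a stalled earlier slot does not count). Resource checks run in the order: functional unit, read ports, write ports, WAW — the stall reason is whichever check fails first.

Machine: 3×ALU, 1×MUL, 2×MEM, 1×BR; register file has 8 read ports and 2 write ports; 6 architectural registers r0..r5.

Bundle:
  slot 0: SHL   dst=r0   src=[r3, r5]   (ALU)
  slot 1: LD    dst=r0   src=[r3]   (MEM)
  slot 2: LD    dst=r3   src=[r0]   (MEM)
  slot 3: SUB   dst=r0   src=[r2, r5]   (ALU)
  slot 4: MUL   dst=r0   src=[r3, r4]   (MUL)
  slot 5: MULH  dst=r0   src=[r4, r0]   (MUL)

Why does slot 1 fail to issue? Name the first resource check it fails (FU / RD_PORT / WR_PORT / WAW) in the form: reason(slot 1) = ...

reason(slot 1) = WAW

(0) want 1×ALU +2rd +1wr — yes → AL2|MU1|ME2|BR1|rd6|wr1
(1) want 1×MEM +1rd +1wr — WAW → AL2|MU1|ME2|BR1|rd6|wr1
(2) want 1×MEM +1rd +1wr — yes → AL2|MU1|ME1|BR1|rd5|wr0
(3) want 1×ALU +2rd +1wr — WR_PORT → AL2|MU1|ME1|BR1|rd5|wr0
(4) want 1×MUL +2rd +1wr — WR_PORT → AL2|MU1|ME1|BR1|rd5|wr0
(5) want 1×MUL +2rd +1wr — WR_PORT → AL2|MU1|ME1|BR1|rd5|wr0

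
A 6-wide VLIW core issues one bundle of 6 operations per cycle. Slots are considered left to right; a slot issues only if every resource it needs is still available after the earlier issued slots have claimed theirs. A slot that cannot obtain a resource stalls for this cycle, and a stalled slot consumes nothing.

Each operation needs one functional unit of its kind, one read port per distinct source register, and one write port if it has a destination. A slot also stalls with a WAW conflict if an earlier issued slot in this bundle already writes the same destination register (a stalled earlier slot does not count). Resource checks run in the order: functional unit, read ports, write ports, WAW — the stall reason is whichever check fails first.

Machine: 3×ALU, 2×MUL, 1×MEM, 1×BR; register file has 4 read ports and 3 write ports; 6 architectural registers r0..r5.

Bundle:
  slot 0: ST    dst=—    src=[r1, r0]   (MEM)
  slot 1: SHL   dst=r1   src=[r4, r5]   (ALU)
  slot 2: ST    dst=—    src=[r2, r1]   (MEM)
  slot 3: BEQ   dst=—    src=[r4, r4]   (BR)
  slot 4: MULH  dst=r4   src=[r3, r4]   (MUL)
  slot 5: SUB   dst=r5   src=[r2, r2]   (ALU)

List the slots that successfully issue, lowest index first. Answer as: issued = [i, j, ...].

issued = [0, 1]

#0 MEM src=r1,r0 dispatched  <A:3 Mu:2 Ld:0 B:1 rd:2 wr:3>
#1 ALU src=r4,r5 dispatched  <A:2 Mu:2 Ld:0 B:1 rd:0 wr:2>
#2 MEM src=r2,r1 held:FU  <A:2 Mu:2 Ld:0 B:1 rd:0 wr:2>
#3 BR src=r4,r4 held:RD_PORT  <A:2 Mu:2 Ld:0 B:1 rd:0 wr:2>
#4 MUL src=r3,r4 held:RD_PORT  <A:2 Mu:2 Ld:0 B:1 rd:0 wr:2>
#5 ALU src=r2,r2 held:RD_PORT  <A:2 Mu:2 Ld:0 B:1 rd:0 wr:2>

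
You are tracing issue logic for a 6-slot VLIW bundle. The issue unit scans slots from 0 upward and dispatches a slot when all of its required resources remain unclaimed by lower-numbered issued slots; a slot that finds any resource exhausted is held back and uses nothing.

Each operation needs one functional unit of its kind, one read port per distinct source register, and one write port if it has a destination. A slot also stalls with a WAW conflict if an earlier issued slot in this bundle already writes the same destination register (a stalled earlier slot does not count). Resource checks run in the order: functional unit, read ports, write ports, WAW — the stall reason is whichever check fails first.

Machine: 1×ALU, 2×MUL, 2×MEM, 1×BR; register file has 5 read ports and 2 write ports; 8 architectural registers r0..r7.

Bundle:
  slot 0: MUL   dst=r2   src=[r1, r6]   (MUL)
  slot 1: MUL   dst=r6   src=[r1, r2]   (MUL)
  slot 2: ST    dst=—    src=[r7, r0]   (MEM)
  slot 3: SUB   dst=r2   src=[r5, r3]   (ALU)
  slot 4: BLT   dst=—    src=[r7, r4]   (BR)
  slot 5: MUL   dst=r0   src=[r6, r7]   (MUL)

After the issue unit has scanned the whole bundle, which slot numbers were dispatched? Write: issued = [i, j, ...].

(0) want 1×MUL +2rd +1wr — yes → AL1|MU1|ME2|BR1|rd3|wr1
(1) want 1×MUL +2rd +1wr — yes → AL1|MU0|ME2|BR1|rd1|wr0
(2) want 1×MEM +2rd +0wr — RD_PORT → AL1|MU0|ME2|BR1|rd1|wr0
(3) want 1×ALU +2rd +1wr — RD_PORT → AL1|MU0|ME2|BR1|rd1|wr0
(4) want 1×BR +2rd +0wr — RD_PORT → AL1|MU0|ME2|BR1|rd1|wr0
(5) want 1×MUL +2rd +1wr — FU → AL1|MU0|ME2|BR1|rd1|wr0

issued = [0, 1]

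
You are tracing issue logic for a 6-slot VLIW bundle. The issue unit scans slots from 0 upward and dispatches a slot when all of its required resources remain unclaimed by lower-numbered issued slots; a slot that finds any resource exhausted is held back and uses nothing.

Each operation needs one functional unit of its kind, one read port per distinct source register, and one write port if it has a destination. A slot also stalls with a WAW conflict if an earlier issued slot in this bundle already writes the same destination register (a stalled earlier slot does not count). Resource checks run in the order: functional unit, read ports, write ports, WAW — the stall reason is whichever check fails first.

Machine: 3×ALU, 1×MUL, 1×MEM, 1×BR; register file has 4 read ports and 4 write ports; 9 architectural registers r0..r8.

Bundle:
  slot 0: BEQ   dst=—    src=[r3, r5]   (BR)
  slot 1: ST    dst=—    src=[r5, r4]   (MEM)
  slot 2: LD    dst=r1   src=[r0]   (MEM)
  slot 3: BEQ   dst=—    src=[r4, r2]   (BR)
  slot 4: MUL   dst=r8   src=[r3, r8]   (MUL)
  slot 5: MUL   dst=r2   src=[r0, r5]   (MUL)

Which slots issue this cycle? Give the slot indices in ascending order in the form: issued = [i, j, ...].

issued = [0, 1]

#0 BR src=r3,r5 dispatched  <A:3 Mu:1 Ld:1 B:0 rd:2 wr:4>
#1 MEM src=r5,r4 dispatched  <A:3 Mu:1 Ld:0 B:0 rd:0 wr:4>
#2 MEM src=r0 held:FU  <A:3 Mu:1 Ld:0 B:0 rd:0 wr:4>
#3 BR src=r4,r2 held:FU  <A:3 Mu:1 Ld:0 B:0 rd:0 wr:4>
#4 MUL src=r3,r8 held:RD_PORT  <A:3 Mu:1 Ld:0 B:0 rd:0 wr:4>
#5 MUL src=r0,r5 held:RD_PORT  <A:3 Mu:1 Ld:0 B:0 rd:0 wr:4>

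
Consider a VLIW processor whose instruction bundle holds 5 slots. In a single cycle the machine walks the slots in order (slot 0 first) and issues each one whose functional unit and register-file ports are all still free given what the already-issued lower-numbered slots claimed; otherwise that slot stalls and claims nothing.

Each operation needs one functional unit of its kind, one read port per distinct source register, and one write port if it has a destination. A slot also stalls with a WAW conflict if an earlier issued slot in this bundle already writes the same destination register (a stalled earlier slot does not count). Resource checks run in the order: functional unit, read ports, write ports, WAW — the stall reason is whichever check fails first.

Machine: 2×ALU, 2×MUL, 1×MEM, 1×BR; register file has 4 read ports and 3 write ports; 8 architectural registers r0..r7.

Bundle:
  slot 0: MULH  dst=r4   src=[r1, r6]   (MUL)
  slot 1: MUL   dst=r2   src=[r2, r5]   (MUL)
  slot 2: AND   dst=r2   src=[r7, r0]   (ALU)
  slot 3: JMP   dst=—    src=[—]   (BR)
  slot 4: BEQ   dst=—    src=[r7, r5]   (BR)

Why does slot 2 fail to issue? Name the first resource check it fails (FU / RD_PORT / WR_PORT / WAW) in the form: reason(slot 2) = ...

reason(slot 2) = RD_PORT

(0) want 1×MUL +2rd +1wr — yes → AL2|MU1|ME1|BR1|rd2|wr2
(1) want 1×MUL +2rd +1wr — yes → AL2|MU0|ME1|BR1|rd0|wr1
(2) want 1×ALU +2rd +1wr — RD_PORT → AL2|MU0|ME1|BR1|rd0|wr1
(3) want 1×BR +0rd +0wr — yes → AL2|MU0|ME1|BR0|rd0|wr1
(4) want 1×BR +2rd +0wr — FU → AL2|MU0|ME1|BR0|rd0|wr1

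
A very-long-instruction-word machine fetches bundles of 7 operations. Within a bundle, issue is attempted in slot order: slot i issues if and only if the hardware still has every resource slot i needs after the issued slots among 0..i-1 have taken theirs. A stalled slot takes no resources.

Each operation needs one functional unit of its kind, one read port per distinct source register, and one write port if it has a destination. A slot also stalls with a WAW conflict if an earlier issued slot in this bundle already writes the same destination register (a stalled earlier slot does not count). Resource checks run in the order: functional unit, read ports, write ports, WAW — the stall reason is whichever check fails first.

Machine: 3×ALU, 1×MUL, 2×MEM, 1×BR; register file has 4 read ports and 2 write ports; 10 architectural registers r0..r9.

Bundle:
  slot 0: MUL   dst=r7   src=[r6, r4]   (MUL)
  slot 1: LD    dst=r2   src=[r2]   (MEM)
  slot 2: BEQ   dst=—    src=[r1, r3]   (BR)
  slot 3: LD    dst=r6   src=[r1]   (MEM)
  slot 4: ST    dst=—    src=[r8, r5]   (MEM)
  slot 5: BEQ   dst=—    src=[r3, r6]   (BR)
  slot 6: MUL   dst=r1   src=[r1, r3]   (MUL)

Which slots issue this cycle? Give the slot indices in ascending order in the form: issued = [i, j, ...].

slot 0 (MUL): ISSUE — free A3,Mu0,Ld2,B1 rp2 wp1
slot 1 (MEM): ISSUE — free A3,Mu0,Ld1,B1 rp1 wp0
slot 2 (BR): stall RD_PORT — free A3,Mu0,Ld1,B1 rp1 wp0
slot 3 (MEM): stall WR_PORT — free A3,Mu0,Ld1,B1 rp1 wp0
slot 4 (MEM): stall RD_PORT — free A3,Mu0,Ld1,B1 rp1 wp0
slot 5 (BR): stall RD_PORT — free A3,Mu0,Ld1,B1 rp1 wp0
slot 6 (MUL): stall FU — free A3,Mu0,Ld1,B1 rp1 wp0

issued = [0, 1]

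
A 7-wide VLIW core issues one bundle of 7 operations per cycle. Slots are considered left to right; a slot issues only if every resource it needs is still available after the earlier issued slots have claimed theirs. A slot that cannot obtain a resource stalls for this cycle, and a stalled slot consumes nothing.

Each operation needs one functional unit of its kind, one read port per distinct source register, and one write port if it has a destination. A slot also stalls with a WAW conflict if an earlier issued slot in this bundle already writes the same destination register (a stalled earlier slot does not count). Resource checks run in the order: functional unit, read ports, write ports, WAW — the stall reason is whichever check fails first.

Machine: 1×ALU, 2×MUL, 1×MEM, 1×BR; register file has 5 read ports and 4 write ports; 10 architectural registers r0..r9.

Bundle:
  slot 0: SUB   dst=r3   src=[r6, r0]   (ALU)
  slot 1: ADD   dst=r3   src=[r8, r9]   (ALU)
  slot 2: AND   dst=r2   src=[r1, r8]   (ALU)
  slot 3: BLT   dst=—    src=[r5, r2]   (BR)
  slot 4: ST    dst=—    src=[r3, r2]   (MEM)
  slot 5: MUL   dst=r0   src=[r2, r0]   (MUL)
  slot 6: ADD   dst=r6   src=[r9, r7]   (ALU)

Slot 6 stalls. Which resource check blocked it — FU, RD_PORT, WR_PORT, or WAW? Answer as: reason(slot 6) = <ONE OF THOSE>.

reason(slot 6) = FU

#0 ALU src=r6,r0 dispatched  <A:0 Mu:2 Ld:1 B:1 rd:3 wr:3>
#1 ALU src=r8,r9 held:FU  <A:0 Mu:2 Ld:1 B:1 rd:3 wr:3>
#2 ALU src=r1,r8 held:FU  <A:0 Mu:2 Ld:1 B:1 rd:3 wr:3>
#3 BR src=r5,r2 dispatched  <A:0 Mu:2 Ld:1 B:0 rd:1 wr:3>
#4 MEM src=r3,r2 held:RD_PORT  <A:0 Mu:2 Ld:1 B:0 rd:1 wr:3>
#5 MUL src=r2,r0 held:RD_PORT  <A:0 Mu:2 Ld:1 B:0 rd:1 wr:3>
#6 ALU src=r9,r7 held:FU  <A:0 Mu:2 Ld:1 B:0 rd:1 wr:3>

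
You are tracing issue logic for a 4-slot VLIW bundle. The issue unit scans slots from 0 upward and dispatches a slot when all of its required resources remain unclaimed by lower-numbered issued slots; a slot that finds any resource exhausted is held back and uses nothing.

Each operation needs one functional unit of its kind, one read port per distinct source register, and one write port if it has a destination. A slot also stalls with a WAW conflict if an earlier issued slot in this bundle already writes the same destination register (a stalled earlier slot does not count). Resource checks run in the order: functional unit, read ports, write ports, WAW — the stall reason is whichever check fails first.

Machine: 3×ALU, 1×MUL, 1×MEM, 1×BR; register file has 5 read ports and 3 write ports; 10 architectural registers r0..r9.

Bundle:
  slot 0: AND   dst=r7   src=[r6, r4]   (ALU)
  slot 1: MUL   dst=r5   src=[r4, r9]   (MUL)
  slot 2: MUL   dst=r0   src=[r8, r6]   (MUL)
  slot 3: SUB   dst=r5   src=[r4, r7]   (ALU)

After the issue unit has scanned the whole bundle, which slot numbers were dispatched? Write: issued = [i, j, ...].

issued = [0, 1]

slot 0 (ALU): ISSUE — free A2,Mu1,Ld1,B1 rp3 wp2
slot 1 (MUL): ISSUE — free A2,Mu0,Ld1,B1 rp1 wp1
slot 2 (MUL): stall FU — free A2,Mu0,Ld1,B1 rp1 wp1
slot 3 (ALU): stall RD_PORT — free A2,Mu0,Ld1,B1 rp1 wp1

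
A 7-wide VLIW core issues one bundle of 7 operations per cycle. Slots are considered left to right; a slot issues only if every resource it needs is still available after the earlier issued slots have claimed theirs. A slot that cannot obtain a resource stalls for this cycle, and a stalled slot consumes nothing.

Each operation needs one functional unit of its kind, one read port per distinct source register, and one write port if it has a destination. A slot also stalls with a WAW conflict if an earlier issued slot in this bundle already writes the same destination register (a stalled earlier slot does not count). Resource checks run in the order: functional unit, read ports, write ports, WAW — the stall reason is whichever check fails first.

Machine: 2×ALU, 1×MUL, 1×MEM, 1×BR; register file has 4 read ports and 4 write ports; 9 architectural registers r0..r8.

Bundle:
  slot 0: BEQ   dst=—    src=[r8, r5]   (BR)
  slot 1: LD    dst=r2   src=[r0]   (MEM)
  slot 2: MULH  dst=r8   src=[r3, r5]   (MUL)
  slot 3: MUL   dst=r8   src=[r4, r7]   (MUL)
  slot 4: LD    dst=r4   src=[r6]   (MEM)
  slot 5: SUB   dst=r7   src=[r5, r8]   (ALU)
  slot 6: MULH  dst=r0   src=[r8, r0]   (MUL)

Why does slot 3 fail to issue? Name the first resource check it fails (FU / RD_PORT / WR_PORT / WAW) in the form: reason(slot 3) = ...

reason(slot 3) = RD_PORT

[0] BR needs rd=2 wr=0: ok; after: ALU=2 MUL=1 MEM=1 BR=0, R=2, W=4
[1] MEM needs rd=1 wr=1: ok; after: ALU=2 MUL=1 MEM=0 BR=0, R=1, W=3
[2] MUL needs rd=2 wr=1: RD_PORT; after: ALU=2 MUL=1 MEM=0 BR=0, R=1, W=3
[3] MUL needs rd=2 wr=1: RD_PORT; after: ALU=2 MUL=1 MEM=0 BR=0, R=1, W=3
[4] MEM needs rd=1 wr=1: FU; after: ALU=2 MUL=1 MEM=0 BR=0, R=1, W=3
[5] ALU needs rd=2 wr=1: RD_PORT; after: ALU=2 MUL=1 MEM=0 BR=0, R=1, W=3
[6] MUL needs rd=2 wr=1: RD_PORT; after: ALU=2 MUL=1 MEM=0 BR=0, R=1, W=3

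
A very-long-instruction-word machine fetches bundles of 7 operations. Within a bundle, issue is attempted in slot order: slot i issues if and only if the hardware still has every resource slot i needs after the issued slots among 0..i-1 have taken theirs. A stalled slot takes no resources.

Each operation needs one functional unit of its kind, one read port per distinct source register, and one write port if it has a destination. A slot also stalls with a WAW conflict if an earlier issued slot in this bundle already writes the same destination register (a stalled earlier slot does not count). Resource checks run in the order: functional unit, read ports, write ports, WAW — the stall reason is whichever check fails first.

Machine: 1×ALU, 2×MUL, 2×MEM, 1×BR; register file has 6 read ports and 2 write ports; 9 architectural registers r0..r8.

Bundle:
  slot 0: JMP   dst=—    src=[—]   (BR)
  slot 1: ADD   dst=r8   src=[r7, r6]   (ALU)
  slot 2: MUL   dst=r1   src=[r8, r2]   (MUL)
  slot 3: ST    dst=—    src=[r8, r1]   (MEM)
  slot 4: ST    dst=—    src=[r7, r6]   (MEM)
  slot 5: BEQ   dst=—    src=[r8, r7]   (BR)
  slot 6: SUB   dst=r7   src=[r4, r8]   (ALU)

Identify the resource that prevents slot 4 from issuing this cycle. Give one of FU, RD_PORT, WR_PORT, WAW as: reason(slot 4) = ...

reason(slot 4) = RD_PORT

(0) want 1×BR +0rd +0wr — yes → AL1|MU2|ME2|BR0|rd6|wr2
(1) want 1×ALU +2rd +1wr — yes → AL0|MU2|ME2|BR0|rd4|wr1
(2) want 1×MUL +2rd +1wr — yes → AL0|MU1|ME2|BR0|rd2|wr0
(3) want 1×MEM +2rd +0wr — yes → AL0|MU1|ME1|BR0|rd0|wr0
(4) want 1×MEM +2rd +0wr — RD_PORT → AL0|MU1|ME1|BR0|rd0|wr0
(5) want 1×BR +2rd +0wr — FU → AL0|MU1|ME1|BR0|rd0|wr0
(6) want 1×ALU +2rd +1wr — FU → AL0|MU1|ME1|BR0|rd0|wr0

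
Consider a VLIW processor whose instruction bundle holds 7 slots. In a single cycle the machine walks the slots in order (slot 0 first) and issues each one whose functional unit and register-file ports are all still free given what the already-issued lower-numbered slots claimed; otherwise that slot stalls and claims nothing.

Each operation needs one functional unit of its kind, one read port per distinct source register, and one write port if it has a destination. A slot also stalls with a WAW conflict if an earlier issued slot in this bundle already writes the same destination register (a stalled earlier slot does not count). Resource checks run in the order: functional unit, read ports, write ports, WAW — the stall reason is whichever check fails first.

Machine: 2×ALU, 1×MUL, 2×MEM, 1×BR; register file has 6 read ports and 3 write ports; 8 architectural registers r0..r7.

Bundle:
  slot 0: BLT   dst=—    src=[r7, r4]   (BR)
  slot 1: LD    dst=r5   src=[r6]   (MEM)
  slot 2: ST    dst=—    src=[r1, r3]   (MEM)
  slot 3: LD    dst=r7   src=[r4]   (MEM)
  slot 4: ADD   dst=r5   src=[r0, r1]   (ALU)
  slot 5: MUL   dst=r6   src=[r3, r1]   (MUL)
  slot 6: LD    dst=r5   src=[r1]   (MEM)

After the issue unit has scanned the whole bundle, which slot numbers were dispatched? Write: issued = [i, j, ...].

[0] BR needs rd=2 wr=0: ok; after: ALU=2 MUL=1 MEM=2 BR=0, R=4, W=3
[1] MEM needs rd=1 wr=1: ok; after: ALU=2 MUL=1 MEM=1 BR=0, R=3, W=2
[2] MEM needs rd=2 wr=0: ok; after: ALU=2 MUL=1 MEM=0 BR=0, R=1, W=2
[3] MEM needs rd=1 wr=1: FU; after: ALU=2 MUL=1 MEM=0 BR=0, R=1, W=2
[4] ALU needs rd=2 wr=1: RD_PORT; after: ALU=2 MUL=1 MEM=0 BR=0, R=1, W=2
[5] MUL needs rd=2 wr=1: RD_PORT; after: ALU=2 MUL=1 MEM=0 BR=0, R=1, W=2
[6] MEM needs rd=1 wr=1: FU; after: ALU=2 MUL=1 MEM=0 BR=0, R=1, W=2

issued = [0, 1, 2]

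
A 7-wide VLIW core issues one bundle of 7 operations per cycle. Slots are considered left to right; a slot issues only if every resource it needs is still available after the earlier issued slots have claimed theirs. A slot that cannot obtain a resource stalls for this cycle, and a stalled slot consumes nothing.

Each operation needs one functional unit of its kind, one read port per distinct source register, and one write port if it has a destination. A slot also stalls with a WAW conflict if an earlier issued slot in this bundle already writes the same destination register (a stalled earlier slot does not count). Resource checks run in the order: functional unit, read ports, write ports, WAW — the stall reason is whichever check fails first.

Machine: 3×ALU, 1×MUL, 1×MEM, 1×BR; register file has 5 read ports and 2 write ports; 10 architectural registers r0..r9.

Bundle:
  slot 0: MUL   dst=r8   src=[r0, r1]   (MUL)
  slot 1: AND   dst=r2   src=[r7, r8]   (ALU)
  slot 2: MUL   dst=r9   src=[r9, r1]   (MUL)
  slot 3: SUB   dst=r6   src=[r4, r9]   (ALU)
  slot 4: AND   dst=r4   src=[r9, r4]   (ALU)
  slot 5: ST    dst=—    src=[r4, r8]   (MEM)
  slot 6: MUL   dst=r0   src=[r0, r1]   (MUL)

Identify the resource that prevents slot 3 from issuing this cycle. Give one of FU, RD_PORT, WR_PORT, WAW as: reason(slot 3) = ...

  0. MUL→r8 ⇒ go  {3A/0Mu/1Ld/1B | 3r 1w}
  1. ALU→r2 ⇒ go  {2A/0Mu/1Ld/1B | 1r 0w}
  2. MUL→r9 ⇒ no(FU)  {2A/0Mu/1Ld/1B | 1r 0w}
  3. ALU→r6 ⇒ no(RD_PORT)  {2A/0Mu/1Ld/1B | 1r 0w}
  4. ALU→r4 ⇒ no(RD_PORT)  {2A/0Mu/1Ld/1B | 1r 0w}
  5. MEM ⇒ no(RD_PORT)  {2A/0Mu/1Ld/1B | 1r 0w}
  6. MUL→r0 ⇒ no(FU)  {2A/0Mu/1Ld/1B | 1r 0w}

reason(slot 3) = RD_PORT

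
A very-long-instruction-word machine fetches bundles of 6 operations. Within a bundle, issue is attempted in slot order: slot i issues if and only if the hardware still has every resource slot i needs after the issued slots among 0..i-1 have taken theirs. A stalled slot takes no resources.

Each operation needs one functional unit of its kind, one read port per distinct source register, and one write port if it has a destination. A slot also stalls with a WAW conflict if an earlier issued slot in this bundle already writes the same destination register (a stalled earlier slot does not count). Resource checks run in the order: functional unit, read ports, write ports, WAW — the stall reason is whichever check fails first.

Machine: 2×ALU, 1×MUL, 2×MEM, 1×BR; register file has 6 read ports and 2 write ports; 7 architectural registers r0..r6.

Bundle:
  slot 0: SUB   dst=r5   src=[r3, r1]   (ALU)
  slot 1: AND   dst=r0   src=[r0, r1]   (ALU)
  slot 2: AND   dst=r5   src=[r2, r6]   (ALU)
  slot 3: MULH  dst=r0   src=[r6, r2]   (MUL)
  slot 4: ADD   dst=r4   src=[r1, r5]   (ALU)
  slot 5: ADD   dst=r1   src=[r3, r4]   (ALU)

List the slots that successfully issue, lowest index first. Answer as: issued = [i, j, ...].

issued = [0, 1]

#0 ALU src=r3,r1 dispatched  <A:1 Mu:1 Ld:2 B:1 rd:4 wr:1>
#1 ALU src=r0,r1 dispatched  <A:0 Mu:1 Ld:2 B:1 rd:2 wr:0>
#2 ALU src=r2,r6 held:FU  <A:0 Mu:1 Ld:2 B:1 rd:2 wr:0>
#3 MUL src=r6,r2 held:WR_PORT  <A:0 Mu:1 Ld:2 B:1 rd:2 wr:0>
#4 ALU src=r1,r5 held:FU  <A:0 Mu:1 Ld:2 B:1 rd:2 wr:0>
#5 ALU src=r3,r4 held:FU  <A:0 Mu:1 Ld:2 B:1 rd:2 wr:0>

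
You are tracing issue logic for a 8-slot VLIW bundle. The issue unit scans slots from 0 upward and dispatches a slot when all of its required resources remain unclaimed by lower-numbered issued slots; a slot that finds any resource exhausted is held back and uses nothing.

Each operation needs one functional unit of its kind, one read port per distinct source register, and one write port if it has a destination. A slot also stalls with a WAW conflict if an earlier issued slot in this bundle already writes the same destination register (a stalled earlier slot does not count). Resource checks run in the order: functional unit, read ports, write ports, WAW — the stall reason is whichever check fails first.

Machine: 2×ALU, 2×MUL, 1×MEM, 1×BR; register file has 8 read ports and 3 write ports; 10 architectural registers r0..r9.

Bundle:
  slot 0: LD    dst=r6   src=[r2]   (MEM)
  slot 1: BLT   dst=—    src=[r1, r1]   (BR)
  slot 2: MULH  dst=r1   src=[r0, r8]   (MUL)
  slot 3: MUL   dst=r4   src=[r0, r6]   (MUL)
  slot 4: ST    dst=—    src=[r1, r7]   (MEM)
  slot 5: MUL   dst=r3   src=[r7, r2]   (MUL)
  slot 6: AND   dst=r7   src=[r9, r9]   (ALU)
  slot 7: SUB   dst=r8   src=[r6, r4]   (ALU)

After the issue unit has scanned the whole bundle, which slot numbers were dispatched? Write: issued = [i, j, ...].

[0] MEM needs rd=1 wr=1: ok; after: ALU=2 MUL=2 MEM=0 BR=1, R=7, W=2
[1] BR needs rd=1 wr=0: ok; after: ALU=2 MUL=2 MEM=0 BR=0, R=6, W=2
[2] MUL needs rd=2 wr=1: ok; after: ALU=2 MUL=1 MEM=0 BR=0, R=4, W=1
[3] MUL needs rd=2 wr=1: ok; after: ALU=2 MUL=0 MEM=0 BR=0, R=2, W=0
[4] MEM needs rd=2 wr=0: FU; after: ALU=2 MUL=0 MEM=0 BR=0, R=2, W=0
[5] MUL needs rd=2 wr=1: FU; after: ALU=2 MUL=0 MEM=0 BR=0, R=2, W=0
[6] ALU needs rd=1 wr=1: WR_PORT; after: ALU=2 MUL=0 MEM=0 BR=0, R=2, W=0
[7] ALU needs rd=2 wr=1: WR_PORT; after: ALU=2 MUL=0 MEM=0 BR=0, R=2, W=0

issued = [0, 1, 2, 3]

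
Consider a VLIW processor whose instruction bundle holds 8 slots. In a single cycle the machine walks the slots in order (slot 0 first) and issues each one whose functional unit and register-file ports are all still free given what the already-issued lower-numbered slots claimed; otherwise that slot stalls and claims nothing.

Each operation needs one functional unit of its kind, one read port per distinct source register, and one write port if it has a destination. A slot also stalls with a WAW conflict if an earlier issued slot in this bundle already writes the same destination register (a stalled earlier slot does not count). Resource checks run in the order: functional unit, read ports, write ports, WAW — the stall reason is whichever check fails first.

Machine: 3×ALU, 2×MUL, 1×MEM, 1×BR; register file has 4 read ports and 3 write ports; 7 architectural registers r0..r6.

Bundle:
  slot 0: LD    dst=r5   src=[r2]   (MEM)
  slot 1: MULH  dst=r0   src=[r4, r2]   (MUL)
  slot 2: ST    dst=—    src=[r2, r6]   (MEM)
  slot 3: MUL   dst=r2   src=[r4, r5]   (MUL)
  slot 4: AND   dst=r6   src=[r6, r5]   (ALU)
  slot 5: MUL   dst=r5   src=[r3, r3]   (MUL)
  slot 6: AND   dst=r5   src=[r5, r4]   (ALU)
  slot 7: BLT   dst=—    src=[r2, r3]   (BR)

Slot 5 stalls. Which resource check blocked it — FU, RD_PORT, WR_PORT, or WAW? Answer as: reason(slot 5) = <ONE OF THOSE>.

reason(slot 5) = WAW

[0] MEM needs rd=1 wr=1: ok; after: ALU=3 MUL=2 MEM=0 BR=1, R=3, W=2
[1] MUL needs rd=2 wr=1: ok; after: ALU=3 MUL=1 MEM=0 BR=1, R=1, W=1
[2] MEM needs rd=2 wr=0: FU; after: ALU=3 MUL=1 MEM=0 BR=1, R=1, W=1
[3] MUL needs rd=2 wr=1: RD_PORT; after: ALU=3 MUL=1 MEM=0 BR=1, R=1, W=1
[4] ALU needs rd=2 wr=1: RD_PORT; after: ALU=3 MUL=1 MEM=0 BR=1, R=1, W=1
[5] MUL needs rd=1 wr=1: WAW; after: ALU=3 MUL=1 MEM=0 BR=1, R=1, W=1
[6] ALU needs rd=2 wr=1: RD_PORT; after: ALU=3 MUL=1 MEM=0 BR=1, R=1, W=1
[7] BR needs rd=2 wr=0: RD_PORT; after: ALU=3 MUL=1 MEM=0 BR=1, R=1, W=1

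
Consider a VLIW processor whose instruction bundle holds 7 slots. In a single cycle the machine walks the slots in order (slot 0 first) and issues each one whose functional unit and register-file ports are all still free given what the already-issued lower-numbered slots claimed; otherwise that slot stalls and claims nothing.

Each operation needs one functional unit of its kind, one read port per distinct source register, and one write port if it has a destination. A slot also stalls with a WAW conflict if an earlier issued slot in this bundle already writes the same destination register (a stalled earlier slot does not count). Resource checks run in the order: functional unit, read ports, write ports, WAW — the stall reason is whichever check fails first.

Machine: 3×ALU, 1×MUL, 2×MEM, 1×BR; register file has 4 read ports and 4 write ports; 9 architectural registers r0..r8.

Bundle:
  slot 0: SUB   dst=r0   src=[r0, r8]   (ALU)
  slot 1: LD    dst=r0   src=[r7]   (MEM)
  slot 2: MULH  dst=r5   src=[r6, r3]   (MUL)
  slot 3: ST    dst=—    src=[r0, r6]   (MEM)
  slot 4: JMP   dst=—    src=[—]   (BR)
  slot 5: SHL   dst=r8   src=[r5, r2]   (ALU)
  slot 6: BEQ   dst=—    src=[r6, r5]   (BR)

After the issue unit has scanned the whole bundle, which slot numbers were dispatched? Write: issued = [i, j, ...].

issued = [0, 2, 4]

  0. ALU→r0 ⇒ go  {2A/1Mu/2Ld/1B | 2r 3w}
  1. MEM→r0 ⇒ no(WAW)  {2A/1Mu/2Ld/1B | 2r 3w}
  2. MUL→r5 ⇒ go  {2A/0Mu/2Ld/1B | 0r 2w}
  3. MEM ⇒ no(RD_PORT)  {2A/0Mu/2Ld/1B | 0r 2w}
  4. BR ⇒ go  {2A/0Mu/2Ld/0B | 0r 2w}
  5. ALU→r8 ⇒ no(RD_PORT)  {2A/0Mu/2Ld/0B | 0r 2w}
  6. BR ⇒ no(FU)  {2A/0Mu/2Ld/0B | 0r 2w}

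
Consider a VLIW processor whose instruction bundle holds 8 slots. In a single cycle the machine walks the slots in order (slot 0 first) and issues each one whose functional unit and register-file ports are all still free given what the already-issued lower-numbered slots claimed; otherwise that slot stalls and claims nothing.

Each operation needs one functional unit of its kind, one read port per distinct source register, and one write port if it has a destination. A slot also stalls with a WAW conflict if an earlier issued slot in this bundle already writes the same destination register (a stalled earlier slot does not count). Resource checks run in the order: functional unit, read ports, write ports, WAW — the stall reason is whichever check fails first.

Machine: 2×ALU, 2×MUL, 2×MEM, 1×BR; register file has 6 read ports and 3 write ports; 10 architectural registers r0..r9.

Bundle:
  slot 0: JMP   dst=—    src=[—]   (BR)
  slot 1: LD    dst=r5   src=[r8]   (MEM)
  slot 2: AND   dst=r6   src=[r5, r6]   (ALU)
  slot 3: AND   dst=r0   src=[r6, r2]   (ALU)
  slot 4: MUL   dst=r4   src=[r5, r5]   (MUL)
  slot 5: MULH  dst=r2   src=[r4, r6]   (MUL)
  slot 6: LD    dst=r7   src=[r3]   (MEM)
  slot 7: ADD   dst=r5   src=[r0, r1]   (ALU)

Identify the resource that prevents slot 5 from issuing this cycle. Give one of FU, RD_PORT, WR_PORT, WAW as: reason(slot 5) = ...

slot 0 (BR): ISSUE — free A2,Mu2,Ld2,B0 rp6 wp3
slot 1 (MEM): ISSUE — free A2,Mu2,Ld1,B0 rp5 wp2
slot 2 (ALU): ISSUE — free A1,Mu2,Ld1,B0 rp3 wp1
slot 3 (ALU): ISSUE — free A0,Mu2,Ld1,B0 rp1 wp0
slot 4 (MUL): stall WR_PORT — free A0,Mu2,Ld1,B0 rp1 wp0
slot 5 (MUL): stall RD_PORT — free A0,Mu2,Ld1,B0 rp1 wp0
slot 6 (MEM): stall WR_PORT — free A0,Mu2,Ld1,B0 rp1 wp0
slot 7 (ALU): stall FU — free A0,Mu2,Ld1,B0 rp1 wp0

reason(slot 5) = RD_PORT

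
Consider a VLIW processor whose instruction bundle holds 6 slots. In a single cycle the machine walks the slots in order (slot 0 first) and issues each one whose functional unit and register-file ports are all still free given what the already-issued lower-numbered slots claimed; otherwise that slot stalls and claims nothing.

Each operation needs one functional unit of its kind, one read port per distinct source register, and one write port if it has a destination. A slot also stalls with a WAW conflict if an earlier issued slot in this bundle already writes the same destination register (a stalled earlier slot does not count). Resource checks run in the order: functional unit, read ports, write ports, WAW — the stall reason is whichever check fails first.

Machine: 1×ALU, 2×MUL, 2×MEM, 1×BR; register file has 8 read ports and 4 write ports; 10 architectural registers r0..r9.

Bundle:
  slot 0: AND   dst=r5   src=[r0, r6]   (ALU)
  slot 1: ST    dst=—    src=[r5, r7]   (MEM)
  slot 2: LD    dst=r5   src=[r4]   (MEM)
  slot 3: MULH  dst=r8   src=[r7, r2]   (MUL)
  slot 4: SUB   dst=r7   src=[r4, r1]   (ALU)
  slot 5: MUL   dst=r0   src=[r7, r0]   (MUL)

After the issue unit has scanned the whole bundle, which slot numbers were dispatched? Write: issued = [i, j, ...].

slot 0 (ALU): ISSUE — free A0,Mu2,Ld2,B1 rp6 wp3
slot 1 (MEM): ISSUE — free A0,Mu2,Ld1,B1 rp4 wp3
slot 2 (MEM): stall WAW — free A0,Mu2,Ld1,B1 rp4 wp3
slot 3 (MUL): ISSUE — free A0,Mu1,Ld1,B1 rp2 wp2
slot 4 (ALU): stall FU — free A0,Mu1,Ld1,B1 rp2 wp2
slot 5 (MUL): ISSUE — free A0,Mu0,Ld1,B1 rp0 wp1

issued = [0, 1, 3, 5]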